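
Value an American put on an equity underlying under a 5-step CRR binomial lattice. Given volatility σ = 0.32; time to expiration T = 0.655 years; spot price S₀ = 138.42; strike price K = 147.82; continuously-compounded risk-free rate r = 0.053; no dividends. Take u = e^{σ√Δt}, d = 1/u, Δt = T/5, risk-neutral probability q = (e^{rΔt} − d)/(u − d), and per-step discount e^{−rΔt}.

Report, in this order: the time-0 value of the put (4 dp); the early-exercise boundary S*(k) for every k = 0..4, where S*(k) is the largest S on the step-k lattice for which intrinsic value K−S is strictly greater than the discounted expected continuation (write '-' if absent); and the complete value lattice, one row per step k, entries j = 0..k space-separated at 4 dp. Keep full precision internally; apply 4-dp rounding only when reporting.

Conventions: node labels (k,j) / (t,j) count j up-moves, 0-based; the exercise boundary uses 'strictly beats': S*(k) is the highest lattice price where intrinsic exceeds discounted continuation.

price = 17.6310
boundary = - - 109.7990 97.7908 109.7990
tree:
17.6310
26.4657 9.0798
38.0210 15.3285 2.9845
50.0292 24.8879 6.0237 0.0000
60.7241 38.0210 12.1578 0.0000 0.0000
70.2493 50.0292 24.5383 0.0000 0.0000 0.0000

Δt=0.13100  u=1.12279  d=0.89064  q=0.50109  discount=0.99308
step 5 (expiry): payoffs max(K−S,0) = 70.2493 50.0292 24.5383 0.0000 0.0000 0.0000
step 4: (k=4,j=0): S=87.0959, K−S=60.7241, hold=59.7013 ⇒ V=60.7241 exercise | (k=4,j=1): S=109.7990, K−S=38.0210, hold=36.9982 ⇒ V=38.0210 exercise | (k=4,j=2): S=138.4200, K−S=9.4000, hold=12.1578 ⇒ V=12.1578 continue | (k=4,j=3): S=174.5016, K−S=0.0000, hold=0.0000 ⇒ V=0.0000 continue | (k=4,j=4): S=219.9884, K−S=0.0000, hold=0.0000 ⇒ V=0.0000 continue  boundary S*=109.7990
step 3: (k=3,j=0): S=97.7908, K−S=50.0292, hold=49.0064 ⇒ V=50.0292 exercise | (k=3,j=1): S=123.2817, K−S=24.5383, hold=24.8879 ⇒ V=24.8879 continue | (k=3,j=2): S=155.4172, K−S=0.0000, hold=6.0237 ⇒ V=6.0237 continue | (k=3,j=3): S=195.9294, K−S=0.0000, hold=0.0000 ⇒ V=0.0000 continue  boundary S*=97.7908
step 2: (k=2,j=0): S=109.7990, K−S=38.0210, hold=37.1722 ⇒ V=38.0210 exercise | (k=2,j=1): S=138.4200, K−S=9.4000, hold=15.3285 ⇒ V=15.3285 continue | (k=2,j=2): S=174.5016, K−S=0.0000, hold=2.9845 ⇒ V=2.9845 continue  boundary S*=109.7990
step 1: (k=1,j=0): S=123.2817, K−S=24.5383, hold=26.4657 ⇒ V=26.4657 continue | (k=1,j=1): S=155.4172, K−S=0.0000, hold=9.0798 ⇒ V=9.0798 continue  boundary S*=-
step 0: (k=0,j=0): S=138.4200, K−S=9.4000, hold=17.6310 ⇒ V=17.6310 continue  boundary S*=-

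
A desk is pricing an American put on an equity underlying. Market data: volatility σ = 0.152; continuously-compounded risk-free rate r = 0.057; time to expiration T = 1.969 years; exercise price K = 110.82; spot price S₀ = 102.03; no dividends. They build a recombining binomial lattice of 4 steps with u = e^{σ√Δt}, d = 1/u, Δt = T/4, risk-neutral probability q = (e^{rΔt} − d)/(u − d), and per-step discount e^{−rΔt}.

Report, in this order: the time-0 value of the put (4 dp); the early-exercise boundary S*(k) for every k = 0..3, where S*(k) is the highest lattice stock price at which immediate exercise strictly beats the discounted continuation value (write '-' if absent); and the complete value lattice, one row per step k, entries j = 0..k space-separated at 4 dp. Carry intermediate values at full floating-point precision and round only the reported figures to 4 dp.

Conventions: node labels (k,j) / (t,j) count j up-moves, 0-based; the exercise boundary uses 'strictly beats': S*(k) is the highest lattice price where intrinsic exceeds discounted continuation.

params: Δt=0.49225 u=1.11254 d=0.89885 q=0.60653 e^(-rΔt)=0.97233
t_4 payoffs: 44.2209 28.3876 8.7900 0.0000 0.0000
t_3: node(3,0) S=74.0940 payoff=36.7260 vs cont=33.6598 → 36.7260 [stop]  node(3,1) S=91.7092 payoff=19.1108 vs cont=16.0446 → 19.1108 [stop]  node(3,2) S=113.5123 payoff=0.0000 vs cont=3.3629 → 3.3629 [wait]  node(3,3) S=140.4988 payoff=0.0000 vs cont=0.0000 → 0.0000 [wait]  ⇒ S*(3)=91.7092
t_2: node(2,0) S=82.4324 payoff=28.3876 vs cont=25.3214 → 28.3876 [stop]  node(2,1) S=102.0300 payoff=8.7900 vs cont=9.2948 → 9.2948 [wait]  node(2,2) S=126.2867 payoff=0.0000 vs cont=1.2866 → 1.2866 [wait]  ⇒ S*(2)=82.4324
t_1: node(1,0) S=91.7092 payoff=19.1108 vs cont=16.3423 → 19.1108 [stop]  node(1,1) S=113.5123 payoff=0.0000 vs cont=4.3149 → 4.3149 [wait]  ⇒ S*(1)=91.7092
t_0: node(0,0) S=102.0300 payoff=8.7900 vs cont=9.8562 → 9.8562 [wait]  ⇒ S*(0)=-

price = 9.8562
boundary = - 91.7092 82.4324 91.7092
tree:
9.8562
19.1108 4.3149
28.3876 9.2948 1.2866
36.7260 19.1108 3.3629 0.0000
44.2209 28.3876 8.7900 0.0000 0.0000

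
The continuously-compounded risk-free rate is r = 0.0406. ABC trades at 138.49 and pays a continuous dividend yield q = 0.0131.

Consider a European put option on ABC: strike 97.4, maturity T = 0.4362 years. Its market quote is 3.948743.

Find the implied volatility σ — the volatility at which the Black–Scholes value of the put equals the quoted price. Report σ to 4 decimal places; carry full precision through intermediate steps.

At σ = 0.5784 the Black–Scholes value reproduces the quote:
σ√T = 0.5784·√0.4362 = 0.382007
d₁ = (ln(S/K) + (r−q+σ²/2)T) / (σ√T) = (ln(138.49/97.4) + (0.0406−0.0131+0.5784²/2)·0.4362) / 0.382007 = (0.351972 + 0.084960) / 0.382007 = 1.143781
d₂ = d₁ − σ√T = 1.143781 − 0.382007 = 0.761774
e^{−rT} = 0.982446
e^{−qT} = 0.994302
N(−d₁) = 0.126357,  N(−d₂) = 0.223097
V = K·e^{−rT}·N(−d₂) − S·e^{−qT}·N(−d₁) = 21.348257 − 17.399514 = 3.948743 (the quoted price), and the Black–Scholes price is strictly increasing in σ, so σ is unique

sigma = 0.5784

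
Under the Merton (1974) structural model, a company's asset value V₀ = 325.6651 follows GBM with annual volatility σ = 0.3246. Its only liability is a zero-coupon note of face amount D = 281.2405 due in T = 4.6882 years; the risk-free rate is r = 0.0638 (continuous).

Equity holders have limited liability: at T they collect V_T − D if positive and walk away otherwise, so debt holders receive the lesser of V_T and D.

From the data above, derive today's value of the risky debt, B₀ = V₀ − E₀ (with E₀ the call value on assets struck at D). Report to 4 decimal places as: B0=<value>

B0=180.2931

Work the structural quantities from V₀ = 325.6651 against face 281.2405:
d₁ = [ln(V₀/D) + (r + σ²/2)T] / (σ√T)
   = [ln(325.6651/281.2405) + (0.0638 + 0.5·0.3246²)·4.6882] / (0.3246·√4.6882)
   = [0.146659 + 0.546094] / 0.702832 = 0.985659
d₂ = d₁ − σ√T = 0.985659 − 0.702832 = 0.282827
N(d₁) = 0.837850,  N(d₂) = 0.611345,  e^(−rT) = 0.741480
E₀ = V₀·N(d₁) − D·e^(−rT)·N(d₂)
   = 325.6651·0.837850 − 281.2405·0.741480·0.611345 = 145.372042
B₀ = V₀ − E₀ = 325.6651 − 145.372042 = 180.293058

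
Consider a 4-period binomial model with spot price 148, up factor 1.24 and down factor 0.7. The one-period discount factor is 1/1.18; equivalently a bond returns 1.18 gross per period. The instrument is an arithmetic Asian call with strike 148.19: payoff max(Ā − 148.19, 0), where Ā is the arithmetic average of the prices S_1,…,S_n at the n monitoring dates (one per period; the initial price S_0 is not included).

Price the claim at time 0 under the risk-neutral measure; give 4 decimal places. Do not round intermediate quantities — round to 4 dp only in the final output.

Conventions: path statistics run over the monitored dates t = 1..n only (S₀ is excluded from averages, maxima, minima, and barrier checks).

Risk-neutral up-probability p* = (R−d)/(u−d) = (1.18−0.7)/(1.24−0.7) = 0.8889; the claim prices as the p*-weighted sum of path payoffs discounted by R^4.
Enumerate all 2^4 = 16 price paths (U = up ×1.24, D = down ×0.7); each path with k up-moves has probability p*^k·(1−p*)^(4−k).
DDDD: Ā=65.6047, payoff=0.0000, prob=0.000152
UDDD: Ā=116.2140, payoff=0.0000, prob=0.001219
DUDD: Ā=96.2340, payoff=0.0000, prob=0.001219
UUDD: Ā=170.4717, payoff=22.2817, prob=0.009755
DDUD: Ā=82.2480, payoff=0.0000, prob=0.001219
UDUD: Ā=145.6965, payoff=0.0000, prob=0.009755
DUUD: Ā=125.7165, payoff=0.0000, prob=0.009755
UUUD: Ā=222.6978, payoff=74.5078, prob=0.078037
DDDU: Ā=72.4578, payoff=0.0000, prob=0.001219
UDDU: Ā=128.3539, payoff=0.0000, prob=0.009755
DUDU: Ā=108.3739, payoff=0.0000, prob=0.009755
UUDU: Ā=191.9766, payoff=43.7866, prob=0.078037
DDUU: Ā=94.3879, payoff=0.0000, prob=0.009755
UDUU: Ā=167.2014, payoff=19.0114, prob=0.078037
DUUU: Ā=147.2214, payoff=0.0000, prob=0.078037
UUUU: Ā=260.7922, payoff=112.6022, prob=0.624295
Price = Σ prob·payoff / R^4 = 81.229268 / 1.938778 = 41.8972

price = 41.8972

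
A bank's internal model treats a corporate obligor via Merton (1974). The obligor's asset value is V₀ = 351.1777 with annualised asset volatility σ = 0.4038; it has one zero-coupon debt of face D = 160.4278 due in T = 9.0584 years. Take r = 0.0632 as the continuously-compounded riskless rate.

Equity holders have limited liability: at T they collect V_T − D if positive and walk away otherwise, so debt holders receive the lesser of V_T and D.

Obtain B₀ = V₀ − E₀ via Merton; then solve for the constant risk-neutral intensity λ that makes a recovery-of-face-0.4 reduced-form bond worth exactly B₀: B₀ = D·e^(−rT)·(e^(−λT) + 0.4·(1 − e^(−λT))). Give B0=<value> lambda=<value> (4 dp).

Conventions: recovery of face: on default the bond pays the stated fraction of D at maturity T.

B0=77.7271 lambda=0.0296

With assets at 351.1777 and a single debt payment of 160.4278 at 9.0584 years:
d₁ = [ln(V₀/D) + (r + σ²/2)T] / (σ√T)
   = [ln(351.1777/160.4278) + (0.0632 + 0.5·0.4038²)·9.0584] / (0.4038·√9.0584)
   = [0.783448 + 1.310997] / 1.215324 = 1.723364
d₂ = d₁ − σ√T = 1.723364 − 1.215324 = 0.508040
N(d₁) = 0.957589,  N(d₂) = 0.694287,  e^(−rT) = 0.564119
E₀ = V₀·N(d₁) − D·e^(−rT)·N(d₂)
   = 351.1777·0.957589 − 160.4278·0.564119·0.694287 = 273.450564
B₀ = V₀ − E₀ = 351.1777 − 273.450564 = 77.727136
e^(−λT) = (B₀·e^(rT)/D − 0.4)/(1 − 0.4) = (77.7271·1.772677/160.4278 − 0.4)/0.6 = 0.76476696
λ = −ln(0.76476696)/9.0584 = 0.029606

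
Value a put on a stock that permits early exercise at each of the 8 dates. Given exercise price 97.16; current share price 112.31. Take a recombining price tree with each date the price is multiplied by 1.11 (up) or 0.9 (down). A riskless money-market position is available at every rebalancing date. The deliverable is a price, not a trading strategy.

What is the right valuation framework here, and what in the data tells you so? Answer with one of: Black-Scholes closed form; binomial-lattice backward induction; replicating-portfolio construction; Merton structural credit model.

framework: binomial-lattice backward induction

Key observation: the defining feature is the embedded early-exercise option across 8 discrete dates on the spot-112.31 tree; pricing the strike-97.16 put means working backward with an exercise test at every node.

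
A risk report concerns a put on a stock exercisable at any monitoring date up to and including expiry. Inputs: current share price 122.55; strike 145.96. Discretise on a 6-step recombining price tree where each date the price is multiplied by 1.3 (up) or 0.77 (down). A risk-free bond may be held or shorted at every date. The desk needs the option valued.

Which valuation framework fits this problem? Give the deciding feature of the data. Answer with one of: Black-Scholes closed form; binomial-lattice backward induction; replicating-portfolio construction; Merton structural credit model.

Key observation: an American put (K = 145.96, S₀ = 122.55) on a 6-date tree has no closed form — the optimal stopping decision is embedded and must be resolved recursively from expiry.

framework: binomial-lattice backward induction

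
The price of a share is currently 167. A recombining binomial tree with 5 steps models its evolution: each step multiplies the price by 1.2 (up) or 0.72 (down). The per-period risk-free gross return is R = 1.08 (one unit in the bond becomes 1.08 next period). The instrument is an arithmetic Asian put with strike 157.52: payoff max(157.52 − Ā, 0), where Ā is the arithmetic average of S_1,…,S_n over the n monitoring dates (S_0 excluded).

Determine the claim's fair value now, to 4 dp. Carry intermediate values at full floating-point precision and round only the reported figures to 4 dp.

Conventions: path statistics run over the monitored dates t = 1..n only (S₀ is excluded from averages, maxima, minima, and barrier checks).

With p* = (R−d)/(u−d) = 0.7500, sum probability × payoff across the paths and divide by R^5.
Enumerate all 2^5 = 32 price paths (U = up ×1.2, D = down ×0.72); each path with k up-moves has probability p*^k·(1−p*)^(5−k).
DDDDD: Ā=69.2675, payoff=88.2525, prob=0.000977
UDDDD: Ā=115.4459, payoff=42.0741, prob=0.002930
DUDDD: Ā=99.4139, payoff=58.1061, prob=0.002930
UUDDD: Ā=165.6898, payoff=0.0000, prob=0.008789
DDUDD: Ā=87.8709, payoff=69.6491, prob=0.002930
UDUDD: Ā=146.4514, payoff=11.0686, prob=0.008789
DUUDD: Ā=130.4194, payoff=27.1006, prob=0.008789
UUUDD: Ā=217.3657, payoff=0.0000, prob=0.026367
DDDUD: Ā=79.5599, payoff=77.9601, prob=0.002930
UDDUD: Ā=132.5998, payoff=24.9202, prob=0.008789
DUDUD: Ā=116.5678, payoff=40.9522, prob=0.008789
UUDUD: Ā=194.2796, payoff=0.0000, prob=0.026367
DDUUD: Ā=105.0247, payoff=52.4953, prob=0.008789
UDUUD: Ā=175.0412, payoff=0.0000, prob=0.026367
DUUUD: Ā=159.0092, payoff=0.0000, prob=0.026367
UUUUD: Ā=265.0154, payoff=0.0000, prob=0.079102
DDDDU: Ā=73.5760, payoff=83.9440, prob=0.002930
UDDDU: Ā=122.6266, payoff=34.8934, prob=0.008789
DUDDU: Ā=106.5946, payoff=50.9254, prob=0.008789
UUDDU: Ā=177.6576, payoff=0.0000, prob=0.026367
DDUDU: Ā=95.0515, payoff=62.4685, prob=0.008789
UDUDU: Ā=158.4192, payoff=0.0000, prob=0.026367
DUUDU: Ā=142.3872, payoff=15.1328, prob=0.026367
UUUDU: Ā=237.3121, payoff=0.0000, prob=0.079102
DDDUU: Ā=86.7406, payoff=70.7794, prob=0.008789
UDDUU: Ā=144.5676, payoff=12.9524, prob=0.026367
DUDUU: Ā=128.5356, payoff=28.9844, prob=0.026367
UUDUU: Ā=214.2260, payoff=0.0000, prob=0.079102
DDUUU: Ā=116.9926, payoff=40.5274, prob=0.026367
UDUUU: Ā=194.9876, payoff=0.0000, prob=0.079102
DUUUU: Ā=178.9556, payoff=0.0000, prob=0.079102
UUUUU: Ā=298.2593, payoff=0.0000, prob=0.237305
Price = Σ prob·payoff / R^5 = 6.932621 / 1.469328 = 4.7182

price = 4.7182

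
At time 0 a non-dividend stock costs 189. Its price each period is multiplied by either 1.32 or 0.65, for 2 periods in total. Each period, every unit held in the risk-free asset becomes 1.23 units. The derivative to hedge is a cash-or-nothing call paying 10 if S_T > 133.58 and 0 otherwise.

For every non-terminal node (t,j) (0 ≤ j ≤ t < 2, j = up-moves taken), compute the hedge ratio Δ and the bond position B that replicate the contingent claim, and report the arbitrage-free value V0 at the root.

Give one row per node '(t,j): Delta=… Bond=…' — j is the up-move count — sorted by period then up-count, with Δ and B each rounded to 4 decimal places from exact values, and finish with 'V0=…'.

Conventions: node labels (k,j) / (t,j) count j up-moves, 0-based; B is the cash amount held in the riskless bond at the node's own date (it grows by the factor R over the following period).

Since d<R<u, set p* = (R−d)/(u−d) = 0.8657; price each node as the discounted p*-expectation of its children.
Terminal payoffs: V(2,0)=0.0000, V(2,1)=10.0000, V(2,2)=10.0000
Node (1,0) S=122.8500: V=(p*·10.0000+(1−p*)·0.0000)/1.23=7.0380; Δ=(10.0000−0.0000)/(162.1620−79.8525)=0.1215; B=V−Δ·S=-7.8874
Node (1,1) S=249.4800: V=(p*·10.0000+(1−p*)·10.0000)/1.23=8.1301; Δ=(10.0000−10.0000)/(329.3136−162.1620)=0.0000; B=V−Δ·S=8.1301
Node (0,0) S=189.0000: V=(p*·8.1301+(1−p*)·7.0380)/1.23=6.4906; Δ=(8.1301−7.0380)/(249.4800−122.8500)=0.0086; B=V−Δ·S=4.8606
Check: Δ(0,0)·S0 + B(0,0) = 6.4906 = V0.

(0,0): Delta=0.0086 Bond=4.8606
(1,0): Delta=0.1215 Bond=-7.8874
(1,1): Delta=0.0000 Bond=8.1301
V0=6.4906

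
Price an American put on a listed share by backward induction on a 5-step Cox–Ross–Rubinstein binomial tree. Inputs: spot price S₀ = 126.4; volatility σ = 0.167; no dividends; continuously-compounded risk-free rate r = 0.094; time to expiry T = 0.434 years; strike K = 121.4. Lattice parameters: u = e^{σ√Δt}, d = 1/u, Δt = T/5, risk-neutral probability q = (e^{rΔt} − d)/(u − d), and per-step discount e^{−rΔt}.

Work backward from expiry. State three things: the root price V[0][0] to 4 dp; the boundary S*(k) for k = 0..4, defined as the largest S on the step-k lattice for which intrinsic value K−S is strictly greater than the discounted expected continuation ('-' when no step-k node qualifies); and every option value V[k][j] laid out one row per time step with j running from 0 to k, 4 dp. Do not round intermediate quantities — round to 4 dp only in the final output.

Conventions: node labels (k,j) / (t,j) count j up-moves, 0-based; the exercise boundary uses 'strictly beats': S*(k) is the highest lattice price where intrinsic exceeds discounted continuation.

Δt=0.08680  u=1.05043  d=0.95199  q=0.57092  discount=0.99187
step 5 (expiry): payoffs max(K−S,0) = 22.5657 12.3455 1.0685 0.0000 0.0000 0.0000
step 4: (k=4,j=0): S=103.8187, K−S=17.5813, hold=16.5948 ⇒ V=17.5813 exercise | (k=4,j=1): S=114.5543, K−S=6.8457, hold=5.8592 ⇒ V=6.8457 exercise | (k=4,j=2): S=126.4000, K−S=0.0000, hold=0.4548 ⇒ V=0.4548 continue | (k=4,j=3): S=139.4706, K−S=0.0000, hold=0.0000 ⇒ V=0.0000 continue | (k=4,j=4): S=153.8928, K−S=0.0000, hold=0.0000 ⇒ V=0.0000 continue  boundary S*=114.5543
step 3: (k=3,j=0): S=109.0545, K−S=12.3455, hold=11.3590 ⇒ V=12.3455 exercise | (k=3,j=1): S=120.3315, K−S=1.0685, hold=3.1710 ⇒ V=3.1710 continue | (k=3,j=2): S=132.7746, K−S=0.0000, hold=0.1935 ⇒ V=0.1935 continue | (k=3,j=3): S=146.5044, K−S=0.0000, hold=0.0000 ⇒ V=0.0000 continue  boundary S*=109.0545
step 2: (k=2,j=0): S=114.5543, K−S=6.8457, hold=7.0498 ⇒ V=7.0498 continue | (k=2,j=1): S=126.4000, K−S=0.0000, hold=1.4591 ⇒ V=1.4591 continue | (k=2,j=2): S=139.4706, K−S=0.0000, hold=0.0824 ⇒ V=0.0824 continue  boundary S*=-
step 1: (k=1,j=0): S=120.3315, K−S=1.0685, hold=3.8266 ⇒ V=3.8266 continue | (k=1,j=1): S=132.7746, K−S=0.0000, hold=0.6676 ⇒ V=0.6676 continue  boundary S*=-
step 0: (k=0,j=0): S=126.4000, K−S=0.0000, hold=2.0066 ⇒ V=2.0066 continue  boundary S*=-

price = 2.0066
boundary = - - - 109.0545 114.5543
tree:
2.0066
3.8266 0.6676
7.0498 1.4591 0.0824
12.3455 3.1710 0.1935 0.0000
17.5813 6.8457 0.4548 0.0000 0.0000
22.5657 12.3455 1.0685 0.0000 0.0000 0.0000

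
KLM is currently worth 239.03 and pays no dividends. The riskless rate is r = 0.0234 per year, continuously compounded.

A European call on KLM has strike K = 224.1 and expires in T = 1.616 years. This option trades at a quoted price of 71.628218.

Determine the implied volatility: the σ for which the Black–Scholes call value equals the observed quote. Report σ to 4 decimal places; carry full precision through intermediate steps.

At σ = 0.5240 the Black–Scholes value reproduces the quote:
σ√T = 0.524·√1.616 = 0.666119
d₁ = (ln(S/K) + (r+σ²/2)T) / (σ√T) = (ln(239.03/224.1) + (0.0234+0.524²/2)·1.616) / 0.666119 = (0.064497 + 0.259672) / 0.666119 = 0.486652
d₂ = d₁ − σ√T = 0.486652 − 0.666119 = -0.179467
e^{−rT} = 0.962892
N(d₁) = 0.686748,  N(d₂) = 0.428786
V = S·N(d₁) − K·e^{−rT}·N(d₂) = 164.153290 − 92.525072 = 71.628218 (equal to the quote); since ∂V/∂σ > 0 for all σ, the implied volatility is unique

sigma = 0.5240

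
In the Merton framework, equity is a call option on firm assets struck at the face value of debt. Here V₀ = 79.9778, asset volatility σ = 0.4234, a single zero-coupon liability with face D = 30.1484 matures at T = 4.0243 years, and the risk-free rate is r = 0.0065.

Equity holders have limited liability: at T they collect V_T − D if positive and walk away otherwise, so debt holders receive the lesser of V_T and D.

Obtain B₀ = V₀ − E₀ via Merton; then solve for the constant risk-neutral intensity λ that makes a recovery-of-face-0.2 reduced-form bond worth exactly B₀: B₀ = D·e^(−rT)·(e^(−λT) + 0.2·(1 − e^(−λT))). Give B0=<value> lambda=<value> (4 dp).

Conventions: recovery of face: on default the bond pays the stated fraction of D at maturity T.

With assets at 79.9778 and a single debt payment of 30.1484 at 4.0243 years:
d₁ = [ln(V₀/D) + (r + σ²/2)T] / (σ√T)
   = [ln(79.9778/30.1484) + (0.0065 + 0.5·0.4234²)·4.0243] / (0.4234·√4.0243)
   = [0.975617 + 0.386871] / 0.849368 = 1.604120
d₂ = d₁ − σ√T = 1.604120 − 0.849368 = 0.754752
N(d₁) = 0.945656,  N(d₂) = 0.774801,  e^(−rT) = 0.974181
E₀ = V₀·N(d₁) − D·e^(−rT)·N(d₂)
   = 79.9778·0.945656 − 30.1484·0.974181·0.774801 = 52.875593
B₀ = V₀ − E₀ = 79.9778 − 52.875593 = 27.102207
e^(−λT) = (B₀·e^(rT)/D − 0.2)/(1 − 0.2) = (27.1022·1.026503/30.1484 − 0.2)/0.8 = 0.90348126
λ = −ln(0.90348126)/4.0243 = 0.025222

B0=27.1022 lambda=0.0252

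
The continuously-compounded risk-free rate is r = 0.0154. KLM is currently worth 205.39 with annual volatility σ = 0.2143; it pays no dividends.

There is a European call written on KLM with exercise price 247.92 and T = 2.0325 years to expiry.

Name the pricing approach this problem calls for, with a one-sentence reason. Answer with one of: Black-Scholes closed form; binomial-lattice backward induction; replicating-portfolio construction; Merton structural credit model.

framework: Black-Scholes closed form

Key observation: with KLM following a GBM at constant σ and r, the European call struck at 247.92 prices in closed form — nothing here needs a stepwise model or a balance sheet.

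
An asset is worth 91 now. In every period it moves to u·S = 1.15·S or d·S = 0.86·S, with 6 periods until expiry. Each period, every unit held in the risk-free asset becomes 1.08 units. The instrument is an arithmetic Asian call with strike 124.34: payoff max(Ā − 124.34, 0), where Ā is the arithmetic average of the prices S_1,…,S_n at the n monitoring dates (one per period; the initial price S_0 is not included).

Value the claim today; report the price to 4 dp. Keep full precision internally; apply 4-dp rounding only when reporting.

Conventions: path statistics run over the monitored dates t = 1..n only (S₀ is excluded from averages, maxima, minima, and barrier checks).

price = 4.8585

No-arbitrage gives p* = (R−d)/(u−d) = 0.7586: enumerate every path, weight its payoff by its p*-probability, and discount by R^6.
Enumerate all 2^6 = 64 price paths (U = up ×1.15, D = down ×0.86); each path with k up-moves has probability p*^k·(1−p*)^(6−k).
DDDDDD: Ā=55.4745, payoff=0.0000, prob=0.000198
UDDDDD: Ā=74.1810, payoff=0.0000, prob=0.000622
DUDDDD: Ā=69.7827, payoff=0.0000, prob=0.000622
UUDDDD: Ā=93.3140, payoff=0.0000, prob=0.001954
DDUDDD: Ā=66.0001, payoff=0.0000, prob=0.000622
UDUDDD: Ā=88.2559, payoff=0.0000, prob=0.001954
DUUDDD: Ā=83.8576, payoff=0.0000, prob=0.001954
UUUDDD: Ā=112.1352, payoff=0.0000, prob=0.006140
DDDUDD: Ā=62.7471, payoff=0.0000, prob=0.000622
UDDUDD: Ā=83.9060, payoff=0.0000, prob=0.001954
DUDUDD: Ā=79.5077, payoff=0.0000, prob=0.001954
UUDUDD: Ā=106.3184, payoff=0.0000, prob=0.006140
DDUUDD: Ā=75.7251, payoff=0.0000, prob=0.001954
UDUUDD: Ā=101.2603, payoff=0.0000, prob=0.006140
DUUUDD: Ā=96.8620, payoff=0.0000, prob=0.006140
UUUUDD: Ā=129.5247, payoff=5.1847, prob=0.019297
DDDDUD: Ā=59.9495, payoff=0.0000, prob=0.000622
UDDDUD: Ā=80.1650, payoff=0.0000, prob=0.001954
DUDDUD: Ā=75.7667, payoff=0.0000, prob=0.001954
UUDDUD: Ā=101.3159, payoff=0.0000, prob=0.006140
DDUDUD: Ā=71.9841, payoff=0.0000, prob=0.001954
UDUDUD: Ā=96.2579, payoff=0.0000, prob=0.006140
DUUDUD: Ā=91.8595, payoff=0.0000, prob=0.006140
UUUDUD: Ā=122.8354, payoff=0.0000, prob=0.019297
DDDUUD: Ā=68.7311, payoff=0.0000, prob=0.001954
UDDUUD: Ā=91.9079, payoff=0.0000, prob=0.006140
DUDUUD: Ā=87.5096, payoff=0.0000, prob=0.006140
UUDUUD: Ā=117.0186, payoff=0.0000, prob=0.019297
DDUUUD: Ā=83.7270, payoff=0.0000, prob=0.006140
UDUUUD: Ā=111.9605, payoff=0.0000, prob=0.019297
DUUUUD: Ā=107.5622, payoff=0.0000, prob=0.019297
UUUUUD: Ā=143.8332, payoff=19.4932, prob=0.060649
DDDDDU: Ā=57.5436, payoff=0.0000, prob=0.000622
UDDDDU: Ā=76.9478, payoff=0.0000, prob=0.001954
DUDDDU: Ā=72.5495, payoff=0.0000, prob=0.001954
UUDDDU: Ā=97.0138, payoff=0.0000, prob=0.006140
DDUDDU: Ā=68.7669, payoff=0.0000, prob=0.001954
UDUDDU: Ā=91.9558, payoff=0.0000, prob=0.006140
DUUDDU: Ā=87.5574, payoff=0.0000, prob=0.006140
UUUDDU: Ā=117.0826, payoff=0.0000, prob=0.019297
DDDUDU: Ā=65.5139, payoff=0.0000, prob=0.001954
UDDUDU: Ā=87.6058, payoff=0.0000, prob=0.006140
DUDUDU: Ā=83.2075, payoff=0.0000, prob=0.006140
UUDUDU: Ā=111.2658, payoff=0.0000, prob=0.019297
DDUUDU: Ā=79.4249, payoff=0.0000, prob=0.006140
UDUUDU: Ā=106.2077, payoff=0.0000, prob=0.019297
DUUUDU: Ā=101.8094, payoff=0.0000, prob=0.019297
UUUUDU: Ā=136.1405, payoff=11.8005, prob=0.060649
DDDDUU: Ā=62.7163, payoff=0.0000, prob=0.001954
UDDDUU: Ā=83.8648, payoff=0.0000, prob=0.006140
DUDDUU: Ā=79.4665, payoff=0.0000, prob=0.006140
UUDDUU: Ā=106.2634, payoff=0.0000, prob=0.019297
DDUDUU: Ā=75.6839, payoff=0.0000, prob=0.006140
UDUDUU: Ā=101.2053, payoff=0.0000, prob=0.019297
DUUDUU: Ā=96.8069, payoff=0.0000, prob=0.019297
UUUDUU: Ā=129.4511, payoff=5.1111, prob=0.060649
DDDUUU: Ā=72.4309, payoff=0.0000, prob=0.006140
UDDUUU: Ā=96.8553, payoff=0.0000, prob=0.019297
DUDUUU: Ā=92.4570, payoff=0.0000, prob=0.019297
UUDUUU: Ā=123.6343, payoff=0.0000, prob=0.060649
DDUUUU: Ā=88.6744, payoff=0.0000, prob=0.019297
UDUUUU: Ā=118.5763, payoff=0.0000, prob=0.060649
DUUUUU: Ā=114.1779, payoff=0.0000, prob=0.060649
UUUUUU: Ā=152.6798, payoff=28.3398, prob=0.190611
Price = Σ prob·payoff / R^6 = 7.709840 / 1.586874 = 4.8585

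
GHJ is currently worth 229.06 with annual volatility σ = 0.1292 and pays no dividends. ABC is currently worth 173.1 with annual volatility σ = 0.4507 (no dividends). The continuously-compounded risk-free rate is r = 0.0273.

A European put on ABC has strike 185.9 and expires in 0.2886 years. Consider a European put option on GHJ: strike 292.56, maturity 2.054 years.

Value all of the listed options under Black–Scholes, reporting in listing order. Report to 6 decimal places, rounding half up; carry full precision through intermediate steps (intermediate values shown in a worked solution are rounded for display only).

[ABC put K=185.9]
σ√T = 0.4507·√0.2886 = 0.242123
d₁ = (ln(S/K) + (r+σ²/2)T) / (σ√T) = (ln(173.1/185.9) + (0.0273+0.4507²/2)·0.2886) / 0.242123 = (-0.071339 + 0.037191) / 0.242123 = -0.141040
d₂ = d₁ − σ√T = -0.141040 − 0.242123 = -0.383162
e^{−rT} = 0.992152
N(−d₁) = 0.556081,  N(−d₂) = 0.649200
price = K·e^{−rT}·N(−d₂) − S·N(−d₁) = 119.739221 − 96.257569 = 23.481652
[GHJ put K=292.56]
σ√T = 0.1292·√2.054 = 0.185167
d₁ = (ln(S/K) + (r+σ²/2)T) / (σ√T) = (ln(229.06/292.56) + (0.0273+0.1292²/2)·2.054) / 0.185167 = (-0.244686 + 0.073218) / 0.185167 = -0.926021
d₂ = d₁ − σ√T = -0.926021 − 0.185167 = -1.111188
e^{−rT} = 0.945469
N(−d₁) = 0.822783,  N(−d₂) = 0.866756
price = K·e^{−rT}·N(−d₂) − S·N(−d₁) = 239.750337 − 188.466572 = 51.283765

price(ABC put K=185.9) = 23.481652
price(GHJ put K=292.56) = 51.283765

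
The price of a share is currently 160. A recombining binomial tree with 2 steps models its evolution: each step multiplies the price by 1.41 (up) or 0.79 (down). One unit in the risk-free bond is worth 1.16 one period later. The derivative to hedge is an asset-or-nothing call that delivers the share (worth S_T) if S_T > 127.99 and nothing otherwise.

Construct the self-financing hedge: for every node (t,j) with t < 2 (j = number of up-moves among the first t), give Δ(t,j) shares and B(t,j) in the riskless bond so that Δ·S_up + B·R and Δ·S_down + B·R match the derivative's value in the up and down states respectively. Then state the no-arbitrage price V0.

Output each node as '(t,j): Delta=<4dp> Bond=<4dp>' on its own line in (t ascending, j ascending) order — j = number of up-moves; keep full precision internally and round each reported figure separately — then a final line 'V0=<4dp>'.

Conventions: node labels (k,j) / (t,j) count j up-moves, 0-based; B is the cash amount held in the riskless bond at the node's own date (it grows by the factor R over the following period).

(0,0): Delta=1.3499 Bond=-68.0509
(1,0): Delta=2.2742 Bond=-195.7689
(1,1): Delta=1.0000 Bond=0.0000
V0=147.9342

No-arbitrage ⇒ martingale measure with p* = (R−d)/(u−d) = 0.5968.
Expiry values: V(2,0)=0.0000, V(2,1)=178.2240, V(2,2)=318.0960
Node (1,0) S=126.4000: V=(p*·178.2240+(1−p*)·0.0000)/1.16=91.6892; Δ=(178.2240−0.0000)/(178.2240−99.8560)=2.2742; B=V−Δ·S=-195.7689
Node (1,1) S=225.6000: V=(p*·318.0960+(1−p*)·178.2240)/1.16=225.6000; Δ=(318.0960−178.2240)/(318.0960−178.2240)=1.0000; B=V−Δ·S=0.0000
Node (0,0) S=160.0000: V=(p*·225.6000+(1−p*)·91.6892)/1.16=147.9342; Δ=(225.6000−91.6892)/(225.6000−126.4000)=1.3499; B=V−Δ·S=-68.0509
Sanity check at the root: Δ(0,0)·S0 + B(0,0) reproduces V0 = 147.9342.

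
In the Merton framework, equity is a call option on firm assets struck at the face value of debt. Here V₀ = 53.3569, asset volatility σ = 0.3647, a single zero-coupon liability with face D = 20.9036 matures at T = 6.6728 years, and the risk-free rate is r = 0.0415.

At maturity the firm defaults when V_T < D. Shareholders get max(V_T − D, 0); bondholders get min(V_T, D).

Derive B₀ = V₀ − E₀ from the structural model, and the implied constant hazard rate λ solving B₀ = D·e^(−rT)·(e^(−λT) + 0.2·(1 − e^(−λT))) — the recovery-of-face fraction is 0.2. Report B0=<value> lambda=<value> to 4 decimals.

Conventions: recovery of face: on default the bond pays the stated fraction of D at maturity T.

B0=14.6634 lambda=0.0147

Work the structural quantities from V₀ = 53.3569 against face 20.9036:
d₁ = [ln(V₀/D) + (r + σ²/2)T] / (σ√T)
   = [ln(53.3569/20.9036) + (0.0415 + 0.5·0.3647²)·6.6728] / (0.3647·√6.6728)
   = [0.937082 + 0.720683] / 0.942084 = 1.759677
d₂ = d₁ − σ√T = 1.759677 − 0.942084 = 0.817593
N(d₁) = 0.960769,  N(d₂) = 0.793205,  e^(−rT) = 0.758114
E₀ = V₀·N(d₁) − D·e^(−rT)·N(d₂)
   = 53.3569·0.960769 − 20.9036·0.758114·0.793205 = 38.693468
B₀ = V₀ − E₀ = 53.3569 − 38.693468 = 14.663432
e^(−λT) = (B₀·e^(rT)/D − 0.2)/(1 − 0.2) = (14.6634·1.319062/20.9036 − 0.2)/0.8 = 0.90661537
λ = −ln(0.90661537)/6.6728 = 0.014692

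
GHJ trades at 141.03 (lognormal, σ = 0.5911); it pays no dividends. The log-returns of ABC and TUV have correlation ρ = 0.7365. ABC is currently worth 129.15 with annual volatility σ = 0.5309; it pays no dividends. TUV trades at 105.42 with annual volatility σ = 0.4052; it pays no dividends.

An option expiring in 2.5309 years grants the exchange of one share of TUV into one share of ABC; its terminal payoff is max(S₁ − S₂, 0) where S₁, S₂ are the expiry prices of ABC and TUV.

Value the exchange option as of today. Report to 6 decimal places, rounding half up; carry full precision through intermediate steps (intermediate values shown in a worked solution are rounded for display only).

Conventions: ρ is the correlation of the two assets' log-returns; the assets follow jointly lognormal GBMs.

σ_eff = √(σ₁² + σ₂² − 2ρσ₁σ₂) = √(0.5309² + 0.4052² − 2·0.7365·0.5309·0.4052) = 0.359401
d₁ = (ln(S₁/S₂) + (q₂ − q₁ + σ_eff²/2)T) / (σ_eff√T) = (ln(129.15/105.42) + (0.0 − 0.0 + 0.064585)·2.5309) / 0.571764 = 0.640962
d₂ = d₁ − σ_eff√T = 0.640962 − 0.571764 = 0.069198
N(d₁) = 0.739226,  N(d₂) = 0.527584
V = S₁·e^{−q₁T}·N(d₁) − S₂·e^{−q₂T}·N(d₂) = 95.471092 − 55.617919 = 39.853173
Key observation: no risk-free rate is needed — with the second asset as numeraire the exchange option is a call on the ratio S₁/S₂, and r cancels out of the value.

exchange price = 39.853173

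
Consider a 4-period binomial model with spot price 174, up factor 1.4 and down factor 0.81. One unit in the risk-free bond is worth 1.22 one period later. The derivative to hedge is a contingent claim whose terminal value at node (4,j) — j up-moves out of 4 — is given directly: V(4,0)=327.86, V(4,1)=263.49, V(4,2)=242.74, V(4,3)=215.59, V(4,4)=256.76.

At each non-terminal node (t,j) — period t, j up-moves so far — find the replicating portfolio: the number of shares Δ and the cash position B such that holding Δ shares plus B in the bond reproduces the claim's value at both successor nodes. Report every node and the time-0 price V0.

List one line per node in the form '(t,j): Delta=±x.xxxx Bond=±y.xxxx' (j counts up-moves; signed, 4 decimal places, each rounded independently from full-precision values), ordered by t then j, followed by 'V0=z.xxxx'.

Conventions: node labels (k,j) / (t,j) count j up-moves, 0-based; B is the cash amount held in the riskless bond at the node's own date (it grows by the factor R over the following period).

(0,0): Delta=-0.0217 Bond=110.8711
(1,0): Delta=-0.2254 Bond=163.9814
(1,1): Delta=0.0301 Bond=122.6545
(2,0): Delta=-0.4145 Bond=221.6377
(2,1): Delta=-0.1774 Bond=190.5829
(2,2): Delta=0.0828 Bond=131.6629
(3,0): Delta=-1.1799 Bond=341.1741
(3,1): Delta=-0.2200 Bond=239.3256
(3,2): Delta=-0.1666 Bond=229.5194
(3,3): Delta=0.1461 Bond=130.3840
V0=107.1018

Risk-neutral probability p* = (R−d)/(u−d) = (1.22−0.81)/(1.4−0.81) = 0.6949.
At maturity the claim pays: V(4,0)=327.8600, V(4,1)=263.4900, V(4,2)=242.7400, V(4,3)=215.5900, V(4,4)=256.7600
  t=3,j=0: stock 92.4707 → up 129.4590 (V=263.4900), down 74.9013 (V=327.8600). Price 232.0724; hedge Δ=-1.1799, bond B=341.1741.
  t=3,j=1: stock 159.8260 → up 223.7563 (V=242.7400), down 129.4590 (V=263.4900). Price 204.1562; hedge Δ=-0.2200, bond B=239.3256.
  t=3,j=2: stock 276.2424 → up 386.7394 (V=215.5900), down 223.7563 (V=242.7400). Price 183.5025; hedge Δ=-0.1666, bond B=229.5194.
  t=3,j=3: stock 477.4560 → up 668.4384 (V=256.7600), down 386.7394 (V=215.5900). Price 200.1637; hedge Δ=0.1461, bond B=130.3840.
  t=2,j=0: stock 114.1614 → up 159.8260 (V=204.1562), down 92.4707 (V=232.0724). Price 174.3221; hedge Δ=-0.4145, bond B=221.6377.
  t=2,j=1: stock 197.3160 → up 276.2424 (V=183.5025), down 159.8260 (V=204.1562). Price 155.5767; hedge Δ=-0.1774, bond B=190.5829.
  t=2,j=2: stock 341.0400 → up 477.4560 (V=200.1637), down 276.2424 (V=183.5025). Price 159.9021; hedge Δ=0.0828, bond B=131.6629.
  t=1,j=0: stock 140.9400 → up 197.3160 (V=155.5767), down 114.1614 (V=174.3221). Price 132.2096; hedge Δ=-0.2254, bond B=163.9814.
  t=1,j=1: stock 243.6000 → up 341.0400 (V=159.9021), down 197.3160 (V=155.5767). Price 129.9857; hedge Δ=0.0301, bond B=122.6545.
  t=0,j=0: stock 174.0000 → up 243.6000 (V=129.9857), down 140.9400 (V=132.2096). Price 107.1018; hedge Δ=-0.0217, bond B=110.8711.
As a check, the time-0 holding Δ(0,0)·S0 + B(0,0) comes to 107.1018 — exactly V0.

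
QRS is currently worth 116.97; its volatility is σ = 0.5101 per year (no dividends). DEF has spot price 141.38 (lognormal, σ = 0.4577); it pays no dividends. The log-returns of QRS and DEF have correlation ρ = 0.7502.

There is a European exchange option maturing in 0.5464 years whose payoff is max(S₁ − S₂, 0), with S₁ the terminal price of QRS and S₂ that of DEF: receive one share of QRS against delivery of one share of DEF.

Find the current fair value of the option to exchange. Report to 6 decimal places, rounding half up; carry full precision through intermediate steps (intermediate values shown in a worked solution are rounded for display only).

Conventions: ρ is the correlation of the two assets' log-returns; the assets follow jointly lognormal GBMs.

exchange price = 4.346996

σ_eff = √(σ₁² + σ₂² − 2ρσ₁σ₂) = √(0.5101² + 0.4577² − 2·0.7502·0.5101·0.4577) = 0.345527
d₁ = (ln(S₁/S₂) + (q₂ − q₁ + σ_eff²/2)T) / (σ_eff√T) = (ln(116.97/141.38) + (0.0 − 0.0 + 0.059694)·0.5464) / 0.255410 = -0.614373
d₂ = d₁ − σ_eff√T = -0.614373 − 0.255410 = -0.869783
N(d₁) = 0.269484,  N(d₂) = 0.192210
V = S₁·e^{−q₁T}·N(d₁) − S₂·e^{−q₂T}·N(d₂) = 31.521580 − 27.174584 = 4.346996
Key observation: pricing in DEF-units makes this a unit-strike call on the ratio S₁/S₂ — the risk-free rate cancels and cannot affect the value.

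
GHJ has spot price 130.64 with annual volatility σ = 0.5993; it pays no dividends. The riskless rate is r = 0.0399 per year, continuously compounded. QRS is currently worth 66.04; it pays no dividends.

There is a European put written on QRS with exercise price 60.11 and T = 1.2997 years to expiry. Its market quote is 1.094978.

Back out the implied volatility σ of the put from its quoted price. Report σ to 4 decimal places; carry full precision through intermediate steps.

At σ = 0.1474 the Black–Scholes value reproduces the quote:
σ√T = 0.1474·√1.2997 = 0.168042
d₁ = (ln(S/K) + (r+σ²/2)T) / (σ√T) = (ln(66.04/60.11) + (0.0399+0.1474²/2)·1.2997) / 0.168042 = (0.094084 + 0.065977) / 0.168042 = 0.952507
d₂ = d₁ − σ√T = 0.952507 − 0.168042 = 0.784464
e^{−rT} = 0.949464
N(−d₁) = 0.170420,  N(−d₂) = 0.216384
V = K·e^{−rT}·N(−d₂) − S·N(−d₁) = 12.349518 − 11.254540 = 1.094978 (matching the quote); vega is positive throughout, so no other σ reproduces this price

sigma = 0.1474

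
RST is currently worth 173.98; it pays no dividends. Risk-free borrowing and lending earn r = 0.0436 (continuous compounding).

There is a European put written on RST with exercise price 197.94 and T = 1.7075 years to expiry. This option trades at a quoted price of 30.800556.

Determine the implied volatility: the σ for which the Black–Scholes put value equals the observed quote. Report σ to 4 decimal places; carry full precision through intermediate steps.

At σ = 0.2764 the Black–Scholes value reproduces the quote:
σ√T = 0.2764·√1.7075 = 0.361176
d₁ = (ln(S/K) + (r+σ²/2)T) / (σ√T) = (ln(173.98/197.94) + (0.0436+0.2764²/2)·1.7075) / 0.361176 = (-0.129024 + 0.139671) / 0.361176 = 0.029480
d₂ = d₁ − σ√T = 0.029480 − 0.361176 = -0.331696
e^{−rT} = 0.928257
N(−d₁) = 0.488241,  N(−d₂) = 0.629941
V = K·e^{−rT}·N(−d₂) − S·N(−d₁) = 115.744735 − 84.944179 = 30.800556 (the observed quote) — the price is monotone increasing in volatility, hence this σ is the only solution

sigma = 0.2764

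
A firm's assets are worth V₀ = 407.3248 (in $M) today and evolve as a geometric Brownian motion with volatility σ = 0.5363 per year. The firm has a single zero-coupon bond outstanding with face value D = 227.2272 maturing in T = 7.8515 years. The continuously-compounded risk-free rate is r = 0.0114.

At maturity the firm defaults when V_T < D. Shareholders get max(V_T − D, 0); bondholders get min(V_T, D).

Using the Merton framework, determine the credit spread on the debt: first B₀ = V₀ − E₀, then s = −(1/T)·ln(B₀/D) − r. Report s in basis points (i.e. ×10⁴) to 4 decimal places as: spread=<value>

Work the structural quantities from V₀ = 407.3248 against face 227.2272:
d₁ = [ln(V₀/D) + (r + σ²/2)T] / (σ√T)
   = [ln(407.3248/227.2272) + (0.0114 + 0.5·0.5363²)·7.8515] / (0.5363·√7.8515)
   = [0.583661 + 1.218622] / 1.502741 = 1.199330
d₂ = d₁ − σ√T = 1.199330 − 1.502741 = -0.303411
N(d₁) = 0.884800,  N(d₂) = 0.380788,  e^(−rT) = 0.914382
E₀ = V₀·N(d₁) − D·e^(−rT)·N(d₂)
   = 407.3248·0.884800 − 227.2272·0.914382·0.380788 = 281.283738
B₀ = V₀ − E₀ = 407.3248 − 281.283738 = 126.041062
spread = −(1/T)·ln(B₀/D) − r = −(1/7.8515)·ln(126.041062/227.2272) − 0.0114 = 0.06366115
in basis points: 0.06366115 × 10⁴ = 636.6115 bp

spread=636.6115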